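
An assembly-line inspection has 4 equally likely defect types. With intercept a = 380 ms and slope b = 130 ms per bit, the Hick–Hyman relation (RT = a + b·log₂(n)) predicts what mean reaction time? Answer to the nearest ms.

640 ms

log₂(4) = 2 bits, so RT = 380 + 130 × 2 ≈ 640.000 ms.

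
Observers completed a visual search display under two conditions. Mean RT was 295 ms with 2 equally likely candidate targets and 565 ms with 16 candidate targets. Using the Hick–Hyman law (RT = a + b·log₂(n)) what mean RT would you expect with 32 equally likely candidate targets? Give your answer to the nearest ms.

655 ms

RT is linear in log₂ n, so two points fix the line:
  b = (565 − 295) / (log₂ 16 − log₂ 2) = 270 / (4 − 1) = 90 ms/bit
  a = 295 − 90 × 1 = 205 ms
Then RT(32) = 205 + 90 × log₂ 32 = 205 + 90 × 5 ≈ 655.000 ms.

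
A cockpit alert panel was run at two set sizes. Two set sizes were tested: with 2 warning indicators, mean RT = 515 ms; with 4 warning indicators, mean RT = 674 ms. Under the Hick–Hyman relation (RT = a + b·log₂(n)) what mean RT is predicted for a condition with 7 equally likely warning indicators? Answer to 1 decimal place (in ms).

802.4 ms

Fit slope and intercept:
  b = (674 − 515) / (log₂ 4 − log₂ 2) = 159 / (2 − 1) = 159.000 ms/bit
  a = 515 − 159.000 × 1 = 356.000 ms
Then RT(7) = 356.000 + 159.000 × log₂ 7 = 356.000 + 159.000 × 2.8074 ≈ 802.369 ms.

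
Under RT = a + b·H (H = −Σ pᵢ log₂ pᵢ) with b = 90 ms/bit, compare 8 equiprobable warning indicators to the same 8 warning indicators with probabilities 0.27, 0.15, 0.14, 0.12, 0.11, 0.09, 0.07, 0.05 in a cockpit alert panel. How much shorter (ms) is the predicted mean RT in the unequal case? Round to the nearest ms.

15 ms

Equiprobable entropy H₀ = log₂ 8 = 3.0000 bits.
Skewed entropy H = −Σ pᵢ log₂ pᵢ = 2.8323 bits.
ΔRT = b·(H₀ − H) = 90 × 0.1677 = 15.09 ms.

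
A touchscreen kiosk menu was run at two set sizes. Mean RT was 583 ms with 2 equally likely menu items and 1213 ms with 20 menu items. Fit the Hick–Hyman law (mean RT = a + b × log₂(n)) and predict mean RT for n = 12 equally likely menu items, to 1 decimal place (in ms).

Fit slope and intercept:
  b = (1213 − 583) / (log₂ 20 − log₂ 2) = 630 / (4.3219 − 1) = 189.649 ms/bit
  a = 583 − 189.649 × 1 = 393.351 ms
Then RT(12) = 393.351 + 189.649 × log₂ 12 = 393.351 + 189.649 × 3.5850 ≈ 1073.235 ms.

1073.2 ms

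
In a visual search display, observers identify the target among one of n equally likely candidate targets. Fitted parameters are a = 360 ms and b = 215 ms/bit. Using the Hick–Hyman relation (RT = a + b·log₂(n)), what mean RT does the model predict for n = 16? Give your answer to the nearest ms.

1220 ms

log₂(16) = 4 bits, so RT = 360 + 215 × 4 ≈ 1220.000 ms.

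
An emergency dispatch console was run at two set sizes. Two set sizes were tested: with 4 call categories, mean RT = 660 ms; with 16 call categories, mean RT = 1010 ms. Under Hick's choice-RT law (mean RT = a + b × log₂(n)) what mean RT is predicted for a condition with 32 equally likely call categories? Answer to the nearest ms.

With log₂ n on the abscissa the relation is linear; from the two conditions:
  b = (1010 − 660) / (log₂ 16 − log₂ 4) = 350 / (4 − 2) = 175 ms/bit
  a = 660 − 175 × 2 = 310 ms
Then RT(32) = 310 + 175 × log₂ 32 = 310 + 175 × 5 ≈ 1185.000 ms.

1185 ms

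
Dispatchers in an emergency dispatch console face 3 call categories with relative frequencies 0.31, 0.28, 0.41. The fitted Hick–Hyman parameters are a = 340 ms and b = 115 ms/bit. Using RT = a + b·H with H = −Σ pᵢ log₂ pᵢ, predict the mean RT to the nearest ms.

H = 0.31·log₂(1/0.31) + 0.28·log₂(1/0.28) + 0.41·log₂(1/0.41) = 1.5654 bits.
RT = 340 + 115 × 1.5654 = 520.02 ms.

520 ms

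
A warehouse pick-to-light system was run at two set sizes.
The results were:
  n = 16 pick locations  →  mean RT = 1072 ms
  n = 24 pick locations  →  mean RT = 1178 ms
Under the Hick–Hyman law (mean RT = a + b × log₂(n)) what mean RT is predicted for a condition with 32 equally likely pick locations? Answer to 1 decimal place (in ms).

1253.2 ms

Solve the two-equation system in a and b:
  b = (1178 − 1072) / (log₂ 24 − log₂ 16) = 106 / (4.5850 − 4) = 181.208 ms/bit
  a = 1072 − 181.208 × 4 = 347.167 ms
Then RT(32) = 347.167 + 181.208 × log₂ 32 = 347.167 + 181.208 × 5 ≈ 1253.208 ms.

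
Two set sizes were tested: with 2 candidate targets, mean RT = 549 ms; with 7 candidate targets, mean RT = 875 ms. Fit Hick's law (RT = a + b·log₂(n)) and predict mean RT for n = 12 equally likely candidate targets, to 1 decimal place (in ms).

1015.3 ms

RT is linear in log₂ n, so two points fix the line:
  b = (875 − 549) / (log₂ 7 − log₂ 2) = 326 / (2.8074 − 1) = 180.374 ms/bit
  a = 549 − 180.374 × 1 = 368.626 ms
Then RT(12) = 368.626 + 180.374 × log₂ 12 = 368.626 + 180.374 × 3.5850 ≈ 1015.260 ms.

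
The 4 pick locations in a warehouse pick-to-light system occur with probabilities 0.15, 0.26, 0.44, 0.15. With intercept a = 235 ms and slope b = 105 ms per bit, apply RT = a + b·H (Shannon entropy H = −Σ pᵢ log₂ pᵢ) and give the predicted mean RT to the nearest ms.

429 ms

Entropy contributions −pᵢ log₂ pᵢ: 0.4105, 0.5053, 0.5211, 0.4105; sum H = 1.8475 bits.
RT = a + bH = 235 + 105·1.8475 = 428.99 ms.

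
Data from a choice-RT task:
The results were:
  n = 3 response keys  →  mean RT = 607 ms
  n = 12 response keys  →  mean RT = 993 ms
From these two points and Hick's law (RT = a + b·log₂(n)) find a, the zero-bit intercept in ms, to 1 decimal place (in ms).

301.1 ms

Slope: b = (993 − 607) / (log₂ 12 − log₂ 3) = 386/2.0000 = 193.000 ms/bit.
a = RT₁ − b·log₂ n₁ = 607 − 193.000 × 1.5850 = 301.102 ms.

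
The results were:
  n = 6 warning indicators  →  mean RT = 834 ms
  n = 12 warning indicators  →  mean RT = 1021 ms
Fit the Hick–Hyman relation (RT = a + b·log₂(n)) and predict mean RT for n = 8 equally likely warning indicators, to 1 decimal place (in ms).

Solve the two-equation system in a and b:
  b = (1021 − 834) / (log₂ 12 − log₂ 6) = 187 / (3.5850 − 2.5850) = 187.000 ms/bit
  a = 834 − 187.000 × 2.5850 = 350.612 ms
Then RT(8) = 350.612 + 187.000 × log₂ 8 = 350.612 + 187.000 × 3 ≈ 911.612 ms.

911.6 ms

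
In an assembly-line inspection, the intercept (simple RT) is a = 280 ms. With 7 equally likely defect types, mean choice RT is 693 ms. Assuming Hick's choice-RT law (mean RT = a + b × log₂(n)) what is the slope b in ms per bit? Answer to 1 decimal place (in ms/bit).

147.1 ms/bit

7 alternatives carry log₂ 7 = 2.8074 bits; the choice cost is 693 − 280 = 413 ms, so b = 413/2.8074 = 147.114 ms/bit.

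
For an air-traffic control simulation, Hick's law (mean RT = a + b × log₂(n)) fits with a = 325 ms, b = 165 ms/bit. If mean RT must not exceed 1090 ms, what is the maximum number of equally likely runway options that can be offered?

Information budget: (1090 − 325)/165 = 4.6364 bits, so n ≤ 2^4.6364 = 24.871 → at most 24.

24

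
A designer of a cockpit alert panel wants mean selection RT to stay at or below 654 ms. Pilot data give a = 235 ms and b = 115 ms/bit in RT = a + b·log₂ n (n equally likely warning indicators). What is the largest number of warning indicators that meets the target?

Information budget: (654 − 235)/115 = 3.6435 bits, so n ≤ 2^3.6435 = 12.497 → at most 12.

12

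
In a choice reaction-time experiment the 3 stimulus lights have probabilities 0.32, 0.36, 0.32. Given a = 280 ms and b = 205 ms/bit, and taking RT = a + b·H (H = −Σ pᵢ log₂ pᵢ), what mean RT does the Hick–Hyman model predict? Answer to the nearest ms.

Entropy contributions −pᵢ log₂ pᵢ: 0.5260, 0.5306, 0.5260; sum H = 1.5827 bits.
RT = a + bH = 280 + 205·1.5827 = 604.45 ms.

604 ms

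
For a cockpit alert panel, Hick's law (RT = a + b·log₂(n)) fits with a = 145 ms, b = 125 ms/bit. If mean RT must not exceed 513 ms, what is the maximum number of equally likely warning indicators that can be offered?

7

125·log₂ n ≤ 513 − 145 = 368, giving log₂ n ≤ 2.9440 and n ≤ 7.695. The largest whole number is 7.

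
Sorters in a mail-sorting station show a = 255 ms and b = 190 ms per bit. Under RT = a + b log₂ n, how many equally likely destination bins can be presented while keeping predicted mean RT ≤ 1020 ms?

Information budget: (1020 − 255)/190 = 4.0263 bits, so n ≤ 2^4.0263 = 16.295 → at most 16.

16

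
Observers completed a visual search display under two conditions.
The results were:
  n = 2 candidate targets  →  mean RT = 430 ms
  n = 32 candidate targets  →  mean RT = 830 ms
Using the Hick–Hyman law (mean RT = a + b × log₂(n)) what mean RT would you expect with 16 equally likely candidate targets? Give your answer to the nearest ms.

730 ms

Fit slope and intercept:
  b = (830 − 430) / (log₂ 32 − log₂ 2) = 400 / (5 − 1) = 100 ms/bit
  a = 430 − 100 × 1 = 330 ms
Then RT(16) = 330 + 100 × log₂ 16 = 330 + 100 × 4 ≈ 730.000 ms.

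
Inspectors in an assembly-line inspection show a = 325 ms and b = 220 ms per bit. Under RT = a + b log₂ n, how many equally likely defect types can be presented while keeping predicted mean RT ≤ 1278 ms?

Information budget: (1278 − 325)/220 = 4.3318 bits, so n ≤ 2^4.3318 = 20.138 → at most 20.

20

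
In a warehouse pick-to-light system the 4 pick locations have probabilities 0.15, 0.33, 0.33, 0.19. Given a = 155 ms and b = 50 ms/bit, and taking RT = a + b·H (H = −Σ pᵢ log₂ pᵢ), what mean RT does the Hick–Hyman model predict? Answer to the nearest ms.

251 ms

H = 0.15·log₂(1/0.15) + 0.33·log₂(1/0.33) + 0.33·log₂(1/0.33) + 0.19·log₂(1/0.19) = 1.9214 bits.
RT = 155 + 50 × 1.9214 = 251.07 ms.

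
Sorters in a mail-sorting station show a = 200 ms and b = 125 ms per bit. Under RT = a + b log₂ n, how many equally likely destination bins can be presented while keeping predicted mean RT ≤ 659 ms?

12

Set 200 + 125·log₂ n ≤ 659 → log₂ n ≤ (659 − 200)/125 = 3.6720.
So n ≤ 2^3.6720 = 12.746; the largest integer n is 12.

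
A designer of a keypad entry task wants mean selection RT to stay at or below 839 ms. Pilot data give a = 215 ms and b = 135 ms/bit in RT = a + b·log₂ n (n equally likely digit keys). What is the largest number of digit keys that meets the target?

24

Information budget: (839 − 215)/135 = 4.6222 bits, so n ≤ 2^4.6222 = 24.628 → at most 24.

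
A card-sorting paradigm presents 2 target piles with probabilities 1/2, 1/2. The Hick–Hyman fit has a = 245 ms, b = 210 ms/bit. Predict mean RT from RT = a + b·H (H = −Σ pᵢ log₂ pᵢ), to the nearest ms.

Each term −pᵢ log₂ pᵢ: 0.5·1 + 0.5·1; summed, H = 1.000 bits.
Mean RT = a + bH = 245 + 210·1.000 = 455.00 ms.

455 ms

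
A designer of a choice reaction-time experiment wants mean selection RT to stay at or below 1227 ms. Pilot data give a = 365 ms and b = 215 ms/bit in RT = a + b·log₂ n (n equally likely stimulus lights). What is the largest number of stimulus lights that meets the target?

16

215·log₂ n ≤ 1227 − 365 = 862, giving log₂ n ≤ 4.0093 and n ≤ 16.103. The largest whole number is 16.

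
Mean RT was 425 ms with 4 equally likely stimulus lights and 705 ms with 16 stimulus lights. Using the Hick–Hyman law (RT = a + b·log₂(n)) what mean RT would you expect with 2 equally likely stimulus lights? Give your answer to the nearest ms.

With log₂ n on the abscissa the relation is linear; from the two conditions:
  b = (705 − 425) / (log₂ 16 − log₂ 4) = 280 / (4 − 2) = 140 ms/bit
  a = 425 − 140 × 2 = 145 ms
Then RT(2) = 145 + 140 × log₂ 2 = 145 + 140 × 1 ≈ 285.000 ms.

285 ms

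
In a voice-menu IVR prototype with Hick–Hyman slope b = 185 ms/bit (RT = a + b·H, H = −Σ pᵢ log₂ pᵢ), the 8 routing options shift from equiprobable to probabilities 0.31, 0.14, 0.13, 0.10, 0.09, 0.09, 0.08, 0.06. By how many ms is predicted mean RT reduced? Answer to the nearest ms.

38 ms

Equiprobable entropy H₀ = log₂ 8 = 3.0000 bits.
Skewed entropy H = −Σ pᵢ log₂ pᵢ = 2.7961 bits.
ΔRT = b·(H₀ − H) = 185 × 0.2039 = 37.72 ms.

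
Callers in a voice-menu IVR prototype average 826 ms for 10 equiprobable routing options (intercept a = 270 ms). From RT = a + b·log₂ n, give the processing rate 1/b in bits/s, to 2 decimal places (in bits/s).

b = (826 − 270)/log₂ 10 = 556/3.3219 = 167.373 ms per bit = 0.16737 s/bit; the reciprocal is 5.975 bits/s.

5.97 bits/s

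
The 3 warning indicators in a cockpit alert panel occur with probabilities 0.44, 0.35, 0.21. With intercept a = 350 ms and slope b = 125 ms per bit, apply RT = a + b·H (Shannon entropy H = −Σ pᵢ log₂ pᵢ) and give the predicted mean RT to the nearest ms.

H = 0.44·log₂(1/0.44) + 0.35·log₂(1/0.35) + 0.21·log₂(1/0.21) = 1.5241 bits.
RT = 350 + 125 × 1.5241 = 540.51 ms.

541 ms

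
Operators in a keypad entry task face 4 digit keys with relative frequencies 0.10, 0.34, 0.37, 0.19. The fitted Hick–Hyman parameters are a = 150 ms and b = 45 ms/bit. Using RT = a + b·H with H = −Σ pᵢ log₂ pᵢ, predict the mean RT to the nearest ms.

233 ms

H = 0.10·log₂(1/0.10) + 0.34·log₂(1/0.34) + 0.37·log₂(1/0.37) + 0.19·log₂(1/0.19) = 1.8473 bits.
RT = 150 + 45 × 1.8473 = 233.13 ms.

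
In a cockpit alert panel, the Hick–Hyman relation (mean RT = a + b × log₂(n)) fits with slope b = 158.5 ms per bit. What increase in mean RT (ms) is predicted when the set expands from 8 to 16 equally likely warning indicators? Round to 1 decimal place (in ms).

158.5 ms

ΔRT = (a + b log₂ n₂) − (a + b log₂ n₁) = b·(log₂ n₂ − log₂ n₁).
log₂(16) − log₂(8) = log₂(16/8) = log₂(2) = 1.
ΔRT = 158.5 × 1.0000 = 158.500 ms.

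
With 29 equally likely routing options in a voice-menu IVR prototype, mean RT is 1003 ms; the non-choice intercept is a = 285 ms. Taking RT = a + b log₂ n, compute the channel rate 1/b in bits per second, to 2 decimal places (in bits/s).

Choice component = 1003 − 285 = 718 ms over log₂(29) = 4.8580 bits.
b = 718 / 4.8580 = 147.798 ms/bit, so 1/b = 6.766 bits/s.

6.77 bits/s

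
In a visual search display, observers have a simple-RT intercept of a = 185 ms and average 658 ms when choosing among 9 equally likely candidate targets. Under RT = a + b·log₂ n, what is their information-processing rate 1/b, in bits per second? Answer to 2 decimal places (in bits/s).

Choice component = 658 − 185 = 473 ms over log₂(9) = 3.1699 bits.
b = 473 / 3.1699 = 149.215 ms/bit, so 1/b = 6.702 bits/s.

6.70 bits/s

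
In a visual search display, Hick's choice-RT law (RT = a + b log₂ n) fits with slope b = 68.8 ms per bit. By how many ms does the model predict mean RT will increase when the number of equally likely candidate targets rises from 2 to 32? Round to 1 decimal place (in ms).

275.2 ms

ΔRT = (a + b log₂ n₂) − (a + b log₂ n₁) = b·(log₂ n₂ − log₂ n₁).
log₂(32) − log₂(2) = log₂(32/2) = log₂(16) = 4.
ΔRT = 68.8 × 4.0000 = 275.200 ms.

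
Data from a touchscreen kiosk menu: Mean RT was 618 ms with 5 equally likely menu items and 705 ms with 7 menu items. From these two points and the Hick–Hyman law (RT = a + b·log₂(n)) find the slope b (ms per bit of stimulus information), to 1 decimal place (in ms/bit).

b = (RT₂ − RT₁)/(log₂ n₂ − log₂ n₁) = (705 − 618)/(2.8074 − 2.3219) = 179.224 ms/bit.

179.2 ms/bit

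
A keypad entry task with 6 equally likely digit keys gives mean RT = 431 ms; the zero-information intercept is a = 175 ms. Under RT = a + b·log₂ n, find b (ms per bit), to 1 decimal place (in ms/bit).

99.0 ms/bit

log₂(6) = 2.5850 bits.
b = (RT − a)/log₂ n = (431 − 175) / 2.5850 = 99.034 ms/bit.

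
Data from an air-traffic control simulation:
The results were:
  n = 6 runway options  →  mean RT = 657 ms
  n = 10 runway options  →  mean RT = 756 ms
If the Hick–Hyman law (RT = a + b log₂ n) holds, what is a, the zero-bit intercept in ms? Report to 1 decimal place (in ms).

309.8 ms

Slope: b = (756 − 657) / (log₂ 10 − log₂ 6) = 99/0.7370 = 134.335 ms/bit.
a = RT₁ − b·log₂ n₁ = 657 − 134.335 × 2.5850 = 309.750 ms.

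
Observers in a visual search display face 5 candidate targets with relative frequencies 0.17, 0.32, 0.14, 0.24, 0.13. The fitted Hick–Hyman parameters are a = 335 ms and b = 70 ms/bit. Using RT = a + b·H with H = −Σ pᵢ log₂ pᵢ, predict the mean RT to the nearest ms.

491 ms

Entropy contributions −pᵢ log₂ pᵢ: 0.4346, 0.5260, 0.3971, 0.4941, 0.3826; sum H = 2.2345 bits.
RT = a + bH = 335 + 70·2.2345 = 491.42 ms.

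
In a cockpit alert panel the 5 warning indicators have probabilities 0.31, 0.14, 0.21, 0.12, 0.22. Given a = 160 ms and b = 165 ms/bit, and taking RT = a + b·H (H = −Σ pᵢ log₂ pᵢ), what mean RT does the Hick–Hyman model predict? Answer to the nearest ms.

530 ms

H = 0.31·log₂(1/0.31) + 0.14·log₂(1/0.14) + 0.21·log₂(1/0.21) + 0.12·log₂(1/0.12) + 0.22·log₂(1/0.22) = 2.2414 bits.
RT = 160 + 165 × 2.2414 = 529.83 ms.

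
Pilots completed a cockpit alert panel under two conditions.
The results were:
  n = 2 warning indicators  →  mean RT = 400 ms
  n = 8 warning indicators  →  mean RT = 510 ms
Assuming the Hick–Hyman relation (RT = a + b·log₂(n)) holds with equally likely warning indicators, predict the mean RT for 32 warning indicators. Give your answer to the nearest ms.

620 ms

Fit slope and intercept:
  b = (510 − 400) / (log₂ 8 − log₂ 2) = 110 / (3 − 1) = 55 ms/bit
  a = 400 − 55 × 1 = 345 ms
Then RT(32) = 345 + 55 × log₂ 32 = 345 + 55 × 5 ≈ 620.000 ms.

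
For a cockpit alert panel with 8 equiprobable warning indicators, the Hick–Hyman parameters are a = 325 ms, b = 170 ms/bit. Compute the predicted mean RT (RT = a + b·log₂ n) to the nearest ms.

log₂(8) = 3 bits, so RT = 325 + 170 × 3 ≈ 835.000 ms.

835 ms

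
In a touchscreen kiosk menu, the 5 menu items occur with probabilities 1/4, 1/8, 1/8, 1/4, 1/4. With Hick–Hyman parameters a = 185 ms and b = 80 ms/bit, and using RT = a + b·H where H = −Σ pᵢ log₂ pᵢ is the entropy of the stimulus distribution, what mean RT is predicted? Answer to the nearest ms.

365 ms

H = −Σ pᵢ log₂ pᵢ = 0.25·2 + 0.125·3 + 0.125·3 + 0.25·2 + 0.25·2 = 2.250 bits.
RT = 185 + 80 × 2.250 = 365.00 ms.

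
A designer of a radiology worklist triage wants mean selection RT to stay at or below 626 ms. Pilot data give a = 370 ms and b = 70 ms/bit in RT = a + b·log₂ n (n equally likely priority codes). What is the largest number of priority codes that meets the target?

Information budget: (626 − 370)/70 = 3.6571 bits, so n ≤ 2^3.6571 = 12.616 → at most 12.

12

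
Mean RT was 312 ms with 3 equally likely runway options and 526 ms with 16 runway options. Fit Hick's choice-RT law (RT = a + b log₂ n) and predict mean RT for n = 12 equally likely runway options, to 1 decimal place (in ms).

Fit slope and intercept:
  b = (526 − 312) / (log₂ 16 − log₂ 3) = 214 / (4 − 1.5850) = 88.611 ms/bit
  a = 312 − 88.611 × 1.5850 = 171.554 ms
Then RT(12) = 171.554 + 88.611 × log₂ 12 = 171.554 + 88.611 × 3.5850 ≈ 489.223 ms.

489.2 ms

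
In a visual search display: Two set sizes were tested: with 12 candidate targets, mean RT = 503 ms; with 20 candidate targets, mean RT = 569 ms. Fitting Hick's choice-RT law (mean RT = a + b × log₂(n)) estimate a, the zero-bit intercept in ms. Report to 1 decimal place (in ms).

181.9 ms

b = (RT₂ − RT₁)/(log₂ n₂ − log₂ n₁) = (569 − 503)/(4.3219 − 3.5850) = 89.556 ms/bit.
Intercept: a = 503 − 89.556·log₂(12) = 181.944 ms.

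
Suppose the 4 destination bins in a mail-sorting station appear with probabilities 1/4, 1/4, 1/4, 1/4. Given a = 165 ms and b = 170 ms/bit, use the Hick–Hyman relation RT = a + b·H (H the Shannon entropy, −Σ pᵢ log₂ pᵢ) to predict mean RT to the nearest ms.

505 ms

Each term −pᵢ log₂ pᵢ: 0.25·2 + 0.25·2 + 0.25·2 + 0.25·2; summed, H = 2.000 bits.
Mean RT = a + bH = 165 + 170·2.000 = 505.00 ms.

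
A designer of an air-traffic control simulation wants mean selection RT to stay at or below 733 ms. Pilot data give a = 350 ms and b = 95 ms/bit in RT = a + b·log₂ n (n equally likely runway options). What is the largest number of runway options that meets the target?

Information budget: (733 − 350)/95 = 4.0316 bits, so n ≤ 2^4.0316 = 16.354 → at most 16.

16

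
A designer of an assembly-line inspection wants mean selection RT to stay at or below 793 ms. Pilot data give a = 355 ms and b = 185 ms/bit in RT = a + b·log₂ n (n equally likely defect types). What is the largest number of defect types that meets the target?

185·log₂ n ≤ 793 − 355 = 438, giving log₂ n ≤ 2.3676 and n ≤ 5.161. The largest whole number is 5.

5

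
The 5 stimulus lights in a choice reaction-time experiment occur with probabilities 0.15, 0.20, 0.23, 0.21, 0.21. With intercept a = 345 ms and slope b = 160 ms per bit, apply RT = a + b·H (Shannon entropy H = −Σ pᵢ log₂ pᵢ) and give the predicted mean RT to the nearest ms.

H = 0.15·log₂(1/0.15) + 0.20·log₂(1/0.20) + 0.23·log₂(1/0.23) + 0.21·log₂(1/0.21) + 0.21·log₂(1/0.21) = 2.3082 bits.
RT = 345 + 160 × 2.3082 = 714.32 ms.

714 ms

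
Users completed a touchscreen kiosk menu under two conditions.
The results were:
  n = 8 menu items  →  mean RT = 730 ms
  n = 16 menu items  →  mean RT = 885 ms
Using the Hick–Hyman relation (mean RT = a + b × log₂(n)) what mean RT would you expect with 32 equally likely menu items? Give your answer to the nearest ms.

Fit slope and intercept:
  b = (885 − 730) / (log₂ 16 − log₂ 8) = 155 / (4 − 3) = 155 ms/bit
  a = 730 − 155 × 3 = 265 ms
Then RT(32) = 265 + 155 × log₂ 32 = 265 + 155 × 5 ≈ 1040.000 ms.

1040 ms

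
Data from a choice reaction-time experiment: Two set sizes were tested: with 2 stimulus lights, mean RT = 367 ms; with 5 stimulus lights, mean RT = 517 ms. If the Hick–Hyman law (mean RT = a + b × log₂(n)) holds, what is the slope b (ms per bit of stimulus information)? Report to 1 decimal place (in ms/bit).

113.5 ms/bit

b = (RT₂ − RT₁)/(log₂ n₂ − log₂ n₁) = (517 − 367)/(2.3219 − 1) = 113.471 ms/bit.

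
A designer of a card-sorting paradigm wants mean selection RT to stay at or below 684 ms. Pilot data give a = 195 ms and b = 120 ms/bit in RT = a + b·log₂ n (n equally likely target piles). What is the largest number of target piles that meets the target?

16

Set 195 + 120·log₂ n ≤ 684 → log₂ n ≤ (684 − 195)/120 = 4.0750.
So n ≤ 2^4.0750 = 16.854; the largest integer n is 16.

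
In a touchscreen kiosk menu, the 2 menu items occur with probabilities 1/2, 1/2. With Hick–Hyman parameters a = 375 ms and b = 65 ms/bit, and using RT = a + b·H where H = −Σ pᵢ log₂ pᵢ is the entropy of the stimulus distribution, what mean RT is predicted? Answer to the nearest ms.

Each term −pᵢ log₂ pᵢ: 0.5·1 + 0.5·1; summed, H = 1.000 bits.
Mean RT = a + bH = 375 + 65·1.000 = 440.00 ms.

440 ms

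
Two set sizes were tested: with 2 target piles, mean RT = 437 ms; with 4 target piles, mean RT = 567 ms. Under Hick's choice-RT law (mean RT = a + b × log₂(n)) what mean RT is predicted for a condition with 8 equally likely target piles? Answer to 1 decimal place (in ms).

RT is linear in log₂ n, so two points fix the line:
  b = (567 − 437) / (log₂ 4 − log₂ 2) = 130 / (2 − 1) = 130.000 ms/bit
  a = 437 − 130.000 × 1 = 307.000 ms
Then RT(8) = 307.000 + 130.000 × log₂ 8 = 307.000 + 130.000 × 3 ≈ 697.000 ms.

697.0 ms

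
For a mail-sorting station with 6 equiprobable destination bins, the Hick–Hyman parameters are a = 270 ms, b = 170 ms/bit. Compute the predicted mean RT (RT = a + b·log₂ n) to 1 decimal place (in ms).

709.4 ms

log₂(6) = 2.5850 bits, so RT = 270 + 170 × 2.5850 ≈ 709.444 ms.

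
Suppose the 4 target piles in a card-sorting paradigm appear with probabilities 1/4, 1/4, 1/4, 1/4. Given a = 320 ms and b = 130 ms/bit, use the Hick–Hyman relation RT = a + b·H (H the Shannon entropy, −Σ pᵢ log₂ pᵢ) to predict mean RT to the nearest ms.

580 ms

H = −Σ pᵢ log₂ pᵢ = 0.25·2 + 0.25·2 + 0.25·2 + 0.25·2 = 2.000 bits.
RT = 320 + 130 × 2.000 = 580.00 ms.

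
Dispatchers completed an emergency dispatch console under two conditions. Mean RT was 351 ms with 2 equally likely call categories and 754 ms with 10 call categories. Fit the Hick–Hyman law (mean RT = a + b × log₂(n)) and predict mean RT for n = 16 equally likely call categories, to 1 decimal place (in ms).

Solve the two-equation system in a and b:
  b = (754 − 351) / (log₂ 10 − log₂ 2) = 403 / (3.3219 − 1) = 173.563 ms/bit
  a = 351 − 173.563 × 1 = 177.437 ms
Then RT(16) = 177.437 + 173.563 × log₂ 16 = 177.437 + 173.563 × 4 ≈ 871.688 ms.

871.7 ms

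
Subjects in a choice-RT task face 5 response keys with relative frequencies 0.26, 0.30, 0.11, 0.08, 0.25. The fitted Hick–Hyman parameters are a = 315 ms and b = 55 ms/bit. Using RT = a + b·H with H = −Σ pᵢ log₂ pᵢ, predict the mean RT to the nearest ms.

434 ms

Entropy contributions −pᵢ log₂ pᵢ: 0.5053, 0.5211, 0.3503, 0.2915, 0.5000; sum H = 2.1682 bits.
RT = a + bH = 315 + 55·2.1682 = 434.25 ms.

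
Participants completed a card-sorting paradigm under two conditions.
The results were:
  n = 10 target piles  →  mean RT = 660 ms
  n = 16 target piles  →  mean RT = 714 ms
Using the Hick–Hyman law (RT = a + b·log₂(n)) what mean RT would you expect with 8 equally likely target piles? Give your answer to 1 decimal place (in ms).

Solve the two-equation system in a and b:
  b = (714 − 660) / (log₂ 16 − log₂ 10) = 54 / (4 − 3.3219) = 79.638 ms/bit
  a = 660 − 79.638 × 3.3219 = 395.450 ms
Then RT(8) = 395.450 + 79.638 × log₂ 8 = 395.450 + 79.638 × 3 ≈ 634.362 ms.

634.4 ms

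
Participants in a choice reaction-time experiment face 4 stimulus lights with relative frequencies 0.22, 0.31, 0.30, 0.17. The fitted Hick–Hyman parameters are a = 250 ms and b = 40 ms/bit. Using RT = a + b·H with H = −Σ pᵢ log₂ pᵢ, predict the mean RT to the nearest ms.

Entropy contributions −pᵢ log₂ pᵢ: 0.4806, 0.5238, 0.5211, 0.4346; sum H = 1.9600 bits.
RT = a + bH = 250 + 40·1.9600 = 328.40 ms.

328 ms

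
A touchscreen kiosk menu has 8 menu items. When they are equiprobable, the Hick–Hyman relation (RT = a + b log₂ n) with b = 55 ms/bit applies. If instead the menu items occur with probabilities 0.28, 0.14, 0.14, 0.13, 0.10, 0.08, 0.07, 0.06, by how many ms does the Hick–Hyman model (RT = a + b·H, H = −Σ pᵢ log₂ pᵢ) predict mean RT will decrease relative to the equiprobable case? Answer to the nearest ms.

Equiprobable entropy H₀ = log₂ 8 = 3.0000 bits.
Skewed entropy H = −Σ pᵢ log₂ pᵢ = 2.8269 bits.
ΔRT = b·(H₀ − H) = 55 × 0.1731 = 9.52 ms.

10 ms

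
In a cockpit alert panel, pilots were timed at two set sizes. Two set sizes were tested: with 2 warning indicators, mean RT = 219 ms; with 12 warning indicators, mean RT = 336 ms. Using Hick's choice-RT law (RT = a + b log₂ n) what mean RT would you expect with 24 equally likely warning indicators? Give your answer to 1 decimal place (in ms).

With log₂ n on the abscissa the relation is linear; from the two conditions:
  b = (336 − 219) / (log₂ 12 − log₂ 2) = 117 / (3.5850 − 1) = 45.262 ms/bit
  a = 219 − 45.262 × 1 = 173.738 ms
Then RT(24) = 173.738 + 45.262 × log₂ 24 = 173.738 + 45.262 × 4.5850 ≈ 381.262 ms.

381.3 ms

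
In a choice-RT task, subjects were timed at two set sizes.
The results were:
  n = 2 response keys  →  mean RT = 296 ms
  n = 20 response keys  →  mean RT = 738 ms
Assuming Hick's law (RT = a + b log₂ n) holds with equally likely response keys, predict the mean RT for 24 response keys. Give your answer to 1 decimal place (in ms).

Fit slope and intercept:
  b = (738 − 296) / (log₂ 20 − log₂ 2) = 442 / (4.3219 − 1) = 133.055 ms/bit
  a = 296 − 133.055 × 1 = 162.945 ms
Then RT(24) = 162.945 + 133.055 × log₂ 24 = 162.945 + 133.055 × 4.5850 ≈ 772.998 ms.

773.0 ms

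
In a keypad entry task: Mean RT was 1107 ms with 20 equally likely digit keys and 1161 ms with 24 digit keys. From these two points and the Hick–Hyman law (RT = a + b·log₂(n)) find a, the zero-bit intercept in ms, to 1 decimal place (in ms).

Slope: b = (1161 − 1107) / (log₂ 24 − log₂ 20) = 54/0.2630 = 205.296 ms/bit.
a = RT₁ − b·log₂ n₁ = 1107 − 205.296 × 4.3219 = 219.724 ms.

219.7 ms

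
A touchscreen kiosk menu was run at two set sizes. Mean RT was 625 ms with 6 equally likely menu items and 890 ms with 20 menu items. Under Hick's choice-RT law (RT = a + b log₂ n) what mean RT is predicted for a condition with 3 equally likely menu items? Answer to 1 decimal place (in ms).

472.4 ms

With log₂ n on the abscissa the relation is linear; from the two conditions:
  b = (890 − 625) / (log₂ 20 − log₂ 6) = 265 / (4.3219 − 2.5850) = 152.565 ms/bit
  a = 625 − 152.565 × 2.5850 = 230.625 ms
Then RT(3) = 230.625 + 152.565 × log₂ 3 = 230.625 + 152.565 × 1.5850 ≈ 472.435 ms.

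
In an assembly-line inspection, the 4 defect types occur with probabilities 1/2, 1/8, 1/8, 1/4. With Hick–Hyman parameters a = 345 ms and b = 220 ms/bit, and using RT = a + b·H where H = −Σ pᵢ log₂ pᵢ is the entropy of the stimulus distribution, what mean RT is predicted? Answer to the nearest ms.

H = −Σ pᵢ log₂ pᵢ = 0.5·1 + 0.125·3 + 0.125·3 + 0.25·2 = 1.750 bits.
RT = 345 + 220 × 1.750 = 730.00 ms.

730 ms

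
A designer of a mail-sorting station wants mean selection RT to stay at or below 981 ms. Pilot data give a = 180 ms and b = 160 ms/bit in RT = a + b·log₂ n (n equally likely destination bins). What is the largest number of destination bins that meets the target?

160·log₂ n ≤ 981 − 180 = 801, giving log₂ n ≤ 5.0062 and n ≤ 32.139. The largest whole number is 32.

32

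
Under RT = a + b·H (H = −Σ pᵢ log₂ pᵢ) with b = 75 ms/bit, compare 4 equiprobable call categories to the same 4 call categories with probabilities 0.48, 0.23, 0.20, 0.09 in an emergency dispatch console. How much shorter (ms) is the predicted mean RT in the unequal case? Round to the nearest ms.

17 ms

Equiprobable entropy H₀ = log₂ 4 = 2.0000 bits.
Skewed entropy H = −Σ pᵢ log₂ pᵢ = 1.7730 bits.
ΔRT = b·(H₀ − H) = 75 × 0.2270 = 17.03 ms.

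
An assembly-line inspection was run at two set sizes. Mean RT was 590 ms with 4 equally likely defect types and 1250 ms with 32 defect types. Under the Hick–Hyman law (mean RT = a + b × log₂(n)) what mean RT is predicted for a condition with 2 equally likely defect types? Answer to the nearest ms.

RT is linear in log₂ n, so two points fix the line:
  b = (1250 − 590) / (log₂ 32 − log₂ 4) = 660 / (5 − 2) = 220 ms/bit
  a = 590 − 220 × 2 = 150 ms
Then RT(2) = 150 + 220 × log₂ 2 = 150 + 220 × 1 ≈ 370.000 ms.

370 ms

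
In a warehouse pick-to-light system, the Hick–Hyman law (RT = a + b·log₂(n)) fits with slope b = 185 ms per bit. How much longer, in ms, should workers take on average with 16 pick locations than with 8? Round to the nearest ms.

ΔRT = (a + b log₂ n₂) − (a + b log₂ n₁) = b·(log₂ n₂ − log₂ n₁).
log₂(16) − log₂(8) = log₂(16/8) = log₂(2) = 1.
ΔRT = 185 × 1.0000 = 185.000 ms.

185 ms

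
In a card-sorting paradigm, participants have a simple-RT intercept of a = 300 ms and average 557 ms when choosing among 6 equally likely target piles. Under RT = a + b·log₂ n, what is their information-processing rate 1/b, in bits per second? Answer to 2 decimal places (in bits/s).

b = (557 − 300)/log₂ 6 = 257/2.5850 = 99.421 ms per bit = 0.09942 s/bit; the reciprocal is 10.058 bits/s.

10.06 bits/s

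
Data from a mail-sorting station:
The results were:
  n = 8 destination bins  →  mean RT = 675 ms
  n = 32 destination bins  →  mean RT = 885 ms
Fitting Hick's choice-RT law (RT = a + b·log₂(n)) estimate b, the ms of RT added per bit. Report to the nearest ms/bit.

Slope: b = (885 − 675) / (log₂ 32 − log₂ 8) = 210/2.0000 = 105 ms/bit.

105 ms/bit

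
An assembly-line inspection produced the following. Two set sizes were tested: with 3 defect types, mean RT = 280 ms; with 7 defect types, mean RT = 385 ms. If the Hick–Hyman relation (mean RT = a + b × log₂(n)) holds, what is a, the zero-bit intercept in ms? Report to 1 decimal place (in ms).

Slope: b = (385 − 280) / (log₂ 7 − log₂ 3) = 105/1.2224 = 85.897 ms/bit.
Intercept: a = 280 − 85.897·log₂(3) = 143.856 ms.

143.9 ms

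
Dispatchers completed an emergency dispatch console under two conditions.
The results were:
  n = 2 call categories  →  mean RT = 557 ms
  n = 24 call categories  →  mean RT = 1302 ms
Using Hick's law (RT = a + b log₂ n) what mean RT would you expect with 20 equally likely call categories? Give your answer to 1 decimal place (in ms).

1247.3 ms

With log₂ n on the abscissa the relation is linear; from the two conditions:
  b = (1302 − 557) / (log₂ 24 − log₂ 2) = 745 / (4.5850 − 1) = 207.812 ms/bit
  a = 557 − 207.812 × 1 = 349.188 ms
Then RT(20) = 349.188 + 207.812 × log₂ 20 = 349.188 + 207.812 × 4.3219 ≈ 1247.338 ms.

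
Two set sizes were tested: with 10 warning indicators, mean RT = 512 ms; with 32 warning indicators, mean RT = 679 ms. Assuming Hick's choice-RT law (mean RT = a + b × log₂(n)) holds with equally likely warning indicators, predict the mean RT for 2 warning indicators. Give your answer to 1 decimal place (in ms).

With log₂ n on the abscissa the relation is linear; from the two conditions:
  b = (679 − 512) / (log₂ 32 − log₂ 10) = 167 / (5 − 3.3219) = 99.519 ms/bit
  a = 512 − 99.519 × 3.3219 = 181.405 ms
Then RT(2) = 181.405 + 99.519 × log₂ 2 = 181.405 + 99.519 × 1 ≈ 280.924 ms.

280.9 ms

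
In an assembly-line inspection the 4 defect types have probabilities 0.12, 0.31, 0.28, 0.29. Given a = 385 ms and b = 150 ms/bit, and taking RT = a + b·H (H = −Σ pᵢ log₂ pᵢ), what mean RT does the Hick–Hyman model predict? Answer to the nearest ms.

673 ms

H = 0.12·log₂(1/0.12) + 0.31·log₂(1/0.31) + 0.28·log₂(1/0.28) + 0.29·log₂(1/0.29) = 1.9230 bits.
RT = 385 + 150 × 1.9230 = 673.45 ms.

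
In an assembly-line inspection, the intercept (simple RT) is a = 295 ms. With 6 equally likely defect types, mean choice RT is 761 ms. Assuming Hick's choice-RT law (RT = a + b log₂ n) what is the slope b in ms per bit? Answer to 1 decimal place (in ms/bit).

log₂(6) = 2.5850 bits.
b = (RT − a)/log₂ n = (761 − 295) / 2.5850 = 180.273 ms/bit.

180.3 ms/bit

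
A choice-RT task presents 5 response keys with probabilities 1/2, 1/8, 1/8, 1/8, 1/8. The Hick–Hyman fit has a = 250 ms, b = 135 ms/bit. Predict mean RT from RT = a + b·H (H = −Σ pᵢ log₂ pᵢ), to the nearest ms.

H = −Σ pᵢ log₂ pᵢ = 0.5·1 + 0.125·3 + 0.125·3 + 0.125·3 + 0.125·3 = 2.000 bits.
RT = 250 + 135 × 2.000 = 520.00 ms.

520 ms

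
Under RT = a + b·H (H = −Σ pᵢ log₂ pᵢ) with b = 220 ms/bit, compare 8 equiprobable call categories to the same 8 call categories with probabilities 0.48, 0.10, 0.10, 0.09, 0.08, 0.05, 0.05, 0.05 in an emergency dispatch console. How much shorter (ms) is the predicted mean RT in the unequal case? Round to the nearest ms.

Equiprobable entropy H₀ = log₂ 8 = 3.0000 bits.
Skewed entropy H = −Σ pᵢ log₂ pᵢ = 2.4251 bits.
ΔRT = b·(H₀ − H) = 220 × 0.5749 = 126.48 ms.

126 ms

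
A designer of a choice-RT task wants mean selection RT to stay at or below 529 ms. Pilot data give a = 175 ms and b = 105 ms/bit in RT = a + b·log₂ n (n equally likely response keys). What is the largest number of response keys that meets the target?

Set 175 + 105·log₂ n ≤ 529 → log₂ n ≤ (529 − 175)/105 = 3.3714.
So n ≤ 2^3.3714 = 10.349; the largest integer n is 10.

10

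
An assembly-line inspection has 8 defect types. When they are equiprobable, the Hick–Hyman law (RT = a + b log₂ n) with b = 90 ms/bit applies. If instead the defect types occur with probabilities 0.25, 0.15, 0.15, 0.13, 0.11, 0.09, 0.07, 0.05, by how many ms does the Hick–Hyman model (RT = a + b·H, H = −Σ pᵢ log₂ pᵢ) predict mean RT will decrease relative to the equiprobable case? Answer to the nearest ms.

Equiprobable entropy H₀ = log₂ 8 = 3.0000 bits.
Skewed entropy H = −Σ pᵢ log₂ pᵢ = 2.8513 bits.
ΔRT = b·(H₀ − H) = 90 × 0.1487 = 13.38 ms.

13 ms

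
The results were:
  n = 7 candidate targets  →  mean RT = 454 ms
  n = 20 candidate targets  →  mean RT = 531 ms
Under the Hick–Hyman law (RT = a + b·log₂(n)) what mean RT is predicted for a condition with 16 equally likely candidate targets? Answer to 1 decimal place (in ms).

514.6 ms

RT is linear in log₂ n, so two points fix the line:
  b = (531 − 454) / (log₂ 20 − log₂ 7) = 77 / (4.3219 − 2.8074) = 50.839 ms/bit
  a = 454 − 50.839 × 2.8074 = 311.276 ms
Then RT(16) = 311.276 + 50.839 × log₂ 16 = 311.276 + 50.839 × 4 ≈ 514.633 ms.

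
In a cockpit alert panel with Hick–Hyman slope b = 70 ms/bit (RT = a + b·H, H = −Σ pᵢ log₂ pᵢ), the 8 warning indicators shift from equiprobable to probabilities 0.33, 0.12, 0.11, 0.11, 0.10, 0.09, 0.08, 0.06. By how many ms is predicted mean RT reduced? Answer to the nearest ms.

16 ms

The RT saving is b·ΔH. Equiprobable H₀ = log₂(8) = 3.0000 bits; with the given probabilities H = 2.7754 bits.
b·(H₀ − H) = 70 × (3.0000 − 2.7754) = 15.73 ms.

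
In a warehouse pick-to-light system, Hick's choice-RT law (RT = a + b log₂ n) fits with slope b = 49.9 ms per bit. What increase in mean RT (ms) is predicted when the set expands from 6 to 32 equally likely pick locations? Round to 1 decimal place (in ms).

120.5 ms

The intercept a cancels: ΔRT = b·(log₂ n₂ − log₂ n₁) = b·log₂(n₂/n₁).
log₂(32) − log₂(6) = 5 − 2.5850 = 2.4150.
ΔRT = 49.9 × 2.4150 = 120.510 ms.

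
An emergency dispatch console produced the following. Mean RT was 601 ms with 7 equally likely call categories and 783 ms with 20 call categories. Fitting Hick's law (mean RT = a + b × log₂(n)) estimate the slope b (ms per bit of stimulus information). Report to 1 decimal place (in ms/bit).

120.2 ms/bit

The slope on a log₂ axis is (783 − 601) / (4.3219 − 2.8074) = 120.166 ms/bit.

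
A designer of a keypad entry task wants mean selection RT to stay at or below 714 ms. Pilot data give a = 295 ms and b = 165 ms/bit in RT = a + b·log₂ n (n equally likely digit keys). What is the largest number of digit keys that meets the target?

Information budget: (714 − 295)/165 = 2.5394 bits, so n ≤ 2^2.5394 = 5.813 → at most 5.

5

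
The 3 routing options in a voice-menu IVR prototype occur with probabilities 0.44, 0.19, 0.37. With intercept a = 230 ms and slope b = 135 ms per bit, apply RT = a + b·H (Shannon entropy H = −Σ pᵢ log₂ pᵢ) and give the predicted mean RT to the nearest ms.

Entropy contributions −pᵢ log₂ pᵢ: 0.5211, 0.4552, 0.5307; sum H = 1.5071 bits.
RT = a + bH = 230 + 135·1.5071 = 433.46 ms.

433 ms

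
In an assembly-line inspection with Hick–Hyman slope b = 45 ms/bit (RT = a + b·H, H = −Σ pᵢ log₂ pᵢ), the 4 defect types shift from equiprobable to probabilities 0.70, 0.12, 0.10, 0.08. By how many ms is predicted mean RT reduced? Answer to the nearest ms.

29 ms

The RT saving is b·ΔH. Equiprobable H₀ = log₂(4) = 2.0000 bits; with the given probabilities H = 1.3510 bits.
b·(H₀ − H) = 45 × (2.0000 − 1.3510) = 29.21 ms.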